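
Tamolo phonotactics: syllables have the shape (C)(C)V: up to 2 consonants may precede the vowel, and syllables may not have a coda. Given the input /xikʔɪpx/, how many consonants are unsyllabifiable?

2

Syllabifying with onset maximization leaves /p/, /x/ stranded (no codas are permitted; onsets may contain at most 2 consonants).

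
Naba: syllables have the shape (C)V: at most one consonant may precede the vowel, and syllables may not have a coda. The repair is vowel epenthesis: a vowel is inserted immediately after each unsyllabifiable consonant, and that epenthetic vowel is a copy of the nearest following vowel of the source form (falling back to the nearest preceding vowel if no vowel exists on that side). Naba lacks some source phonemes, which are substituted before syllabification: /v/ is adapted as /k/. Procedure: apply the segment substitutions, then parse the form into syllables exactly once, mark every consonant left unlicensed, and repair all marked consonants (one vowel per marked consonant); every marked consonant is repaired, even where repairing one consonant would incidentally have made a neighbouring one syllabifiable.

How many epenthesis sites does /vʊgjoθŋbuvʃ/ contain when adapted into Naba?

5

After substitution the input is /kʊgjoθŋbukʃ/.
The unsyllabifiable consonants are /g/, /θ/, /ŋ/, /k/, /ʃ/; each receives one epenthetic vowel.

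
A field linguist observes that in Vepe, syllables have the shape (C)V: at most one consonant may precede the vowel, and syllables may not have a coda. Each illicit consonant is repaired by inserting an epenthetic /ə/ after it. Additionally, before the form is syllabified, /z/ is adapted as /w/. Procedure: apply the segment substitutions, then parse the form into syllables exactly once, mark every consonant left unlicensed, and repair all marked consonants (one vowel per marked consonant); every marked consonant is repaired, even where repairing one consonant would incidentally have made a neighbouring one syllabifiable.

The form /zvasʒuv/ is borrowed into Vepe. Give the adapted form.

wəvasəʒuvə

Substitution: /z/ → /w/, giving /wvasʒuv/.
Syllabifying with onset maximization leaves /w/, /s/, /v/ stranded (no codas are permitted; onsets are limited to one consonant).
Each unlicensed consonant becomes the onset of a new syllable: /w/ → /wə/, /s/ → /sə/, /v/ → /və/.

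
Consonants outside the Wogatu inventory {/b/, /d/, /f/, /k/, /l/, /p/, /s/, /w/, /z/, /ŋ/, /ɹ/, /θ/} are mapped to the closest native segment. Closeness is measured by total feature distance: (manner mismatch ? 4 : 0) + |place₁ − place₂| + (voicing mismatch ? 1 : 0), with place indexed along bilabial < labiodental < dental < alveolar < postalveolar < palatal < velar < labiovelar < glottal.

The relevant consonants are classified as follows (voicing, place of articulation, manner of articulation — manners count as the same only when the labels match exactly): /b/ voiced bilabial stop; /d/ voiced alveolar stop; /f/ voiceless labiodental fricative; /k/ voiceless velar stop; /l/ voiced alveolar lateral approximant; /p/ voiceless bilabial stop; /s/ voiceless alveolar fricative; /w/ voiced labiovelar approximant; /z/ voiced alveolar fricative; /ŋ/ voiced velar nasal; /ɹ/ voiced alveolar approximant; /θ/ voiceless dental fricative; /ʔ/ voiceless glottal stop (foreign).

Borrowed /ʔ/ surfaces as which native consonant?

/k/ is closest: same manner (stop), place distance 2 (glottal→velar), same voicing; total 2. Next closest is /d/ at distance 6.

k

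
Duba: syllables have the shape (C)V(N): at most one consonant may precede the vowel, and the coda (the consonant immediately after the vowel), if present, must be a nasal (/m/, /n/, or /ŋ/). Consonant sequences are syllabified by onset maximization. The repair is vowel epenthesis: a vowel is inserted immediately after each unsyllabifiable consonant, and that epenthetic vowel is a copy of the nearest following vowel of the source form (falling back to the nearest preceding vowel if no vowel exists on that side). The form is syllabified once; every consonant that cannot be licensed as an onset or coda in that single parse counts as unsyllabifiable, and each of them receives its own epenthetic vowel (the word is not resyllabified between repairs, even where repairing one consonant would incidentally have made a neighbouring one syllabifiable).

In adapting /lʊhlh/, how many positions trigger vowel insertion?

3

The unsyllabifiable consonants are /h/, /l/, /h/; each receives one epenthetic vowel.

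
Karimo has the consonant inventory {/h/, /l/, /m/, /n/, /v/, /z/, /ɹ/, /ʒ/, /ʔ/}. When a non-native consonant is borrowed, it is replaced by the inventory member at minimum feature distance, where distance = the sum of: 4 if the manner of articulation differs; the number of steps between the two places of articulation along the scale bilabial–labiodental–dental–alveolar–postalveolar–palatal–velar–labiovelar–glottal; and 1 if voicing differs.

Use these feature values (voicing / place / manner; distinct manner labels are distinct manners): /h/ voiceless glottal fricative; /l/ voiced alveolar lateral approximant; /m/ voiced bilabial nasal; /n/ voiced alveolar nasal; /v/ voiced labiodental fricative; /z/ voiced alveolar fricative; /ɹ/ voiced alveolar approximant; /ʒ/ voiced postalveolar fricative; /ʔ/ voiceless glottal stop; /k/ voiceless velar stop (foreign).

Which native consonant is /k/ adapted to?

/ʔ/ is closest: same manner (stop), place distance 2 (velar→glottal), same voicing; total 2. Next closest is /h/ at distance 6.

ʔ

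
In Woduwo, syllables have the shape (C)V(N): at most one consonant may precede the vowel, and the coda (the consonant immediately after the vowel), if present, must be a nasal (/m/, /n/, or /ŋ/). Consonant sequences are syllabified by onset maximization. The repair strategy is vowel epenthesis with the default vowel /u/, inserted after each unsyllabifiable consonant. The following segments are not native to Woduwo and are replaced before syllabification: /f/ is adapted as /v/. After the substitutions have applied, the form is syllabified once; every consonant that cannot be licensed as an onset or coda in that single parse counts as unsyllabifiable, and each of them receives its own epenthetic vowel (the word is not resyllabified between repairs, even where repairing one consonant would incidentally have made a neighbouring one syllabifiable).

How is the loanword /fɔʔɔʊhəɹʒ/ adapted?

vɔʔɔʊhəɹuʒu

Substitution: /f/ → /v/, giving /vɔʔɔʊhəɹʒ/.
The consonants /ɹ/, /ʒ/ cannot be parsed into a legal (C)V(N) syllable (only a nasal (/m/, /n/, or /ŋ/) is licensed in coda position; onsets are limited to one consonant).
Epenthesis after each stranded consonant: /ɹ/ → /ɹu/, /ʒ/ → /ʒu/.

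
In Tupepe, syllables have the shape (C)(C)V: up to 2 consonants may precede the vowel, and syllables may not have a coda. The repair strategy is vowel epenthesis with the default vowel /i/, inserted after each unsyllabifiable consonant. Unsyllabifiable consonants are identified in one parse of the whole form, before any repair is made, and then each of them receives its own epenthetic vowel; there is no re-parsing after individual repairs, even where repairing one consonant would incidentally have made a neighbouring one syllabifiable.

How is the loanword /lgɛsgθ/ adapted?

Under (C)(C)V, the unsyllabifiable consonants are /s/, /g/, /θ/ (no codas are permitted; onsets may contain at most 2 consonants).
Epenthesis after each stranded consonant: /s/ → /si/, /g/ → /gi/, /θ/ → /θi/.

lgɛsigiθi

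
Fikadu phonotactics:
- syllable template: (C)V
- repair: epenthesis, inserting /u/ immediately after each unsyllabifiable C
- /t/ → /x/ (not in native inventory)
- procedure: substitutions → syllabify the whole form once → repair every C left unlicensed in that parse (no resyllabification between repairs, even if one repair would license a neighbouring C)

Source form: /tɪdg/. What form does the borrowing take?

Substitution: /t/ → /x/, giving /xɪdg/.
Under (C)V, the unsyllabifiable consonants are /d/, /g/ (no codas are permitted; onsets are limited to one consonant).
Inserting the epenthetic vowel yields /d/ → /du/, /g/ → /gu/.

xɪdugu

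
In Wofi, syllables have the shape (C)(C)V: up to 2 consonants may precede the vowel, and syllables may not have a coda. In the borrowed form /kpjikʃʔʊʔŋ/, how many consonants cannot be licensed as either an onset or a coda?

4

The consonants /k/, /k/, /ʔ/, /ŋ/ cannot be parsed into a legal (C)(C)V syllable (no codas are permitted; onsets may contain at most 2 consonants).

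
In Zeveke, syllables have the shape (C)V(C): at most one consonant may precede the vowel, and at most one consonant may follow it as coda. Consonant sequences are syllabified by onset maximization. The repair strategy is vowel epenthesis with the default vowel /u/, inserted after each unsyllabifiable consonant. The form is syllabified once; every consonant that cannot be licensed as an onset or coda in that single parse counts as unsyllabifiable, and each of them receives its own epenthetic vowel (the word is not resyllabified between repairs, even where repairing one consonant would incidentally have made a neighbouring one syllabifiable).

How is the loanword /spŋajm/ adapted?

supuŋajmu

Under (C)V(C), the unsyllabifiable consonants are /s/, /p/, /m/ (at most one coda consonant is licensed; onsets are limited to one consonant).
Epenthesis after each stranded consonant: /s/ → /su/, /p/ → /pu/, /m/ → /mu/.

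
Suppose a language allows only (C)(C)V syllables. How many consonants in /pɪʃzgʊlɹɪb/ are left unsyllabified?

2

Under (C)(C)V, the unsyllabifiable consonants are /ʃ/, /b/ (no codas are permitted; onsets may contain at most 2 consonants).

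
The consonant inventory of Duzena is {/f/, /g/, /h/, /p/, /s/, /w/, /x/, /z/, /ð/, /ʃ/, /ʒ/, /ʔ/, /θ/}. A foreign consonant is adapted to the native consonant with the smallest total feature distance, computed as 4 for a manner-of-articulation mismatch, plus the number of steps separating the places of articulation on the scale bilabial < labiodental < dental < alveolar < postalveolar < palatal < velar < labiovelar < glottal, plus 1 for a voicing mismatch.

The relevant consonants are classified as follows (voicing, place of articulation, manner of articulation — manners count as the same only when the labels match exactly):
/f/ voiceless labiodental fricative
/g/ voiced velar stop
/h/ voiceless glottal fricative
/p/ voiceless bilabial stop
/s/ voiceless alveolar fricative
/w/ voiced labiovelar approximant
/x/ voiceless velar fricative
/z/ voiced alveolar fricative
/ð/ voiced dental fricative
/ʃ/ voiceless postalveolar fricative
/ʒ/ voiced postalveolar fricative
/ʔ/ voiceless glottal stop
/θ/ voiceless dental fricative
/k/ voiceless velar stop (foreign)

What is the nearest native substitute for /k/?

g

/g/ is closest: same manner (stop), place distance 0 (velar→velar), voicing differs (+1); total 1. Next closest is /ʔ/ at distance 2.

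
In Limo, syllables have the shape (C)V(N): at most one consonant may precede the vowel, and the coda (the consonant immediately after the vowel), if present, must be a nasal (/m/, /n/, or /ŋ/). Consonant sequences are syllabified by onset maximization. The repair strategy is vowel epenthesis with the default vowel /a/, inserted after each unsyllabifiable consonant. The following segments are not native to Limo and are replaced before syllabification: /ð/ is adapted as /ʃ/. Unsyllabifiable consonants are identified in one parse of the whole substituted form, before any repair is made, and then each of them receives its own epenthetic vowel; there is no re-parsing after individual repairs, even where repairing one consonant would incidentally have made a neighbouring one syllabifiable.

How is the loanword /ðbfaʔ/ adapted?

ʃabafaʔa

Substitution: /ð/ → /ʃ/, giving /ʃbfaʔ/.
Under (C)V(N), the unsyllabifiable consonants are /ʃ/, /b/, /ʔ/ (only a nasal (/m/, /n/, or /ŋ/) is licensed in coda position; onsets are limited to one consonant).
Inserting the epenthetic vowel yields /ʃ/ → /ʃa/, /b/ → /ba/, /ʔ/ → /ʔa/.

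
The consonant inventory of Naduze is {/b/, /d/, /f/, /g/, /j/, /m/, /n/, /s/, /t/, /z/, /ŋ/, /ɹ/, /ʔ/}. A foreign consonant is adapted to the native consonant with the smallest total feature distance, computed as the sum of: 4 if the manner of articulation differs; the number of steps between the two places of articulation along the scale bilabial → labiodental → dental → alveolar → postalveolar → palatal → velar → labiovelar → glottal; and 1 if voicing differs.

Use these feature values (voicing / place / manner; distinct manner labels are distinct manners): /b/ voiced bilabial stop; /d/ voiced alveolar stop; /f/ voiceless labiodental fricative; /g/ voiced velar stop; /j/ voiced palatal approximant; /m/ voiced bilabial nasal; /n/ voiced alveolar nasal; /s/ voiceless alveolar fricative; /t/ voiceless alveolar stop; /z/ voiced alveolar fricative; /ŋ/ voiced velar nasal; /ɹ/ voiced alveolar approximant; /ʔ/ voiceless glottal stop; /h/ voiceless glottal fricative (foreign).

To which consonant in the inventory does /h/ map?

ʔ

/ʔ/ is closest: manner differs (fricative→stop, +4), place distance 0 (glottal→glottal), same voicing; total 4. Next closest is /s/ at distance 5.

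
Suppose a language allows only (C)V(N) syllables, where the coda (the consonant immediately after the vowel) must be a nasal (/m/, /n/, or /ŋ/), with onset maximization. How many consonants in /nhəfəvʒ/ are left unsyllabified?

Syllabifying with onset maximization leaves /n/, /v/, /ʒ/ stranded (only a nasal (/m/, /n/, or /ŋ/) is licensed in coda position; onsets are limited to one consonant).

3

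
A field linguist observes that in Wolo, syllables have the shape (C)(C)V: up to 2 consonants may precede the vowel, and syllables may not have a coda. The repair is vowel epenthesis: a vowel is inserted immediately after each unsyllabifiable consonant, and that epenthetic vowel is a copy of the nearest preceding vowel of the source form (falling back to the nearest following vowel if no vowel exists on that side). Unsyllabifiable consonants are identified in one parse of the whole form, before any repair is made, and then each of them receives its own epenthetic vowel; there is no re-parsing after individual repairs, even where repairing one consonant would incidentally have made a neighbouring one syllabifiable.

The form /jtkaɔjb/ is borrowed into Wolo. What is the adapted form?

Under (C)(C)V, the unsyllabifiable consonants are /j/, /j/, /b/ (no codas are permitted; onsets may contain at most 2 consonants).
Each unlicensed consonant becomes the onset of a new syllable: /j/ → /ja/, /j/ → /jɔ/, /b/ → /bɔ/.

jatkaɔjɔbɔ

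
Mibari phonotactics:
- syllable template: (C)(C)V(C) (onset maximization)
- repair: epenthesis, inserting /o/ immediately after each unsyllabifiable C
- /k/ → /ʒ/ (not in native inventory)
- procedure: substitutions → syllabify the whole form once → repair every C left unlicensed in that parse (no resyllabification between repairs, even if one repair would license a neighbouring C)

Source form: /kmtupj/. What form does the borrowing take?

Substitution: /k/ → /ʒ/, giving /ʒmtupj/.
Syllabifying with onset maximization leaves /ʒ/, /j/ stranded (at most one coda consonant is licensed; onsets may contain at most 2 consonants).
Epenthesis after each stranded consonant: /ʒ/ → /ʒo/, /j/ → /jo/.

ʒomtupjo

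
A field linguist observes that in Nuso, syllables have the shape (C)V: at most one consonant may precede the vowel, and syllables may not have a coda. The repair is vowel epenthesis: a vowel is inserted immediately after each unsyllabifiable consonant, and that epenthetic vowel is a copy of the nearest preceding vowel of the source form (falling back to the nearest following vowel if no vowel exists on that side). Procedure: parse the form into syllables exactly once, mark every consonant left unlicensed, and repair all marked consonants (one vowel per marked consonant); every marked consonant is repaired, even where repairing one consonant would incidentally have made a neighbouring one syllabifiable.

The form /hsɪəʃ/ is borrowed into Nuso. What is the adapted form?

hɪsɪəʃə

Syllabifying with onset maximization leaves /h/, /ʃ/ stranded (no codas are permitted; onsets are limited to one consonant).
Epenthesis after each stranded consonant: /h/ → /hɪ/, /ʃ/ → /ʃə/.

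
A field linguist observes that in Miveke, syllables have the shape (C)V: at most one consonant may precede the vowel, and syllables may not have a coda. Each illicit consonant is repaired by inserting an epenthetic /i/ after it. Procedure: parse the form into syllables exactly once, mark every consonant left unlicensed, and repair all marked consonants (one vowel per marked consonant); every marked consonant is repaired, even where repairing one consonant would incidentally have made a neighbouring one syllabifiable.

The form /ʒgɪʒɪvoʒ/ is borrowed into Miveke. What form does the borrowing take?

Under (C)V, the unsyllabifiable consonants are /ʒ/, /ʒ/ (no codas are permitted; onsets are limited to one consonant).
Each unlicensed consonant becomes the onset of a new syllable: /ʒ/ → /ʒi/, /ʒ/ → /ʒi/.

ʒigɪʒɪvoʒi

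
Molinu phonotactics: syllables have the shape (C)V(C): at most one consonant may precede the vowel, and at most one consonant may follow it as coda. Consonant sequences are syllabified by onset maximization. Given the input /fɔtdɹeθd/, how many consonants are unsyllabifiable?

2

Syllabifying with onset maximization leaves /d/, /d/ stranded (at most one coda consonant is licensed; onsets are limited to one consonant).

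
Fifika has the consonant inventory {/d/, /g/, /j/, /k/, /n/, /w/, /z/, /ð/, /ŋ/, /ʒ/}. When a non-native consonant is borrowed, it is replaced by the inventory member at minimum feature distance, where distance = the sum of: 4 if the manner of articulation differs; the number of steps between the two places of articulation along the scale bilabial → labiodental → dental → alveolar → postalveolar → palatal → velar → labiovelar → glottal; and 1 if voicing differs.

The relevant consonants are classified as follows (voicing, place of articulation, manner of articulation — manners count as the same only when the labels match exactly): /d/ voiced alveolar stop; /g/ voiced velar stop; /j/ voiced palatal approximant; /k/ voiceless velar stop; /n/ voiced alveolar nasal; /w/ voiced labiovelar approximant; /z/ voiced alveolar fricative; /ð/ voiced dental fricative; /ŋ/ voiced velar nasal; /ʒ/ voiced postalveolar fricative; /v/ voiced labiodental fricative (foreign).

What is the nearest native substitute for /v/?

ð

/ð/ is closest: same manner (fricative), place distance 1 (labiodental→dental), same voicing; total 1. Next closest is /z/ at distance 2.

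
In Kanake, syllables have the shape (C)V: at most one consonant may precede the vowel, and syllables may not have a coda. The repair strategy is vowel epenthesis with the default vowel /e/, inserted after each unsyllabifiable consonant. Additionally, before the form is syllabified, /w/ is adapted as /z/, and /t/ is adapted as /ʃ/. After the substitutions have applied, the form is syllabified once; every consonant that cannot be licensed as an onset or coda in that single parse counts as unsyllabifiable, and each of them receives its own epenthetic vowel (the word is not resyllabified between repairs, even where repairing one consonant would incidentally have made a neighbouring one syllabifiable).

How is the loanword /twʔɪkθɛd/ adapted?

Substitution: /t/ → /ʃ/, /w/ → /z/, giving /ʃzʔɪkθɛd/.
Syllabifying with onset maximization leaves /ʃ/, /z/, /k/, /d/ stranded (no codas are permitted; onsets are limited to one consonant).
Epenthesis after each stranded consonant: /ʃ/ → /ʃe/, /z/ → /ze/, /k/ → /ke/, /d/ → /de/.

ʃezeʔɪkeθɛde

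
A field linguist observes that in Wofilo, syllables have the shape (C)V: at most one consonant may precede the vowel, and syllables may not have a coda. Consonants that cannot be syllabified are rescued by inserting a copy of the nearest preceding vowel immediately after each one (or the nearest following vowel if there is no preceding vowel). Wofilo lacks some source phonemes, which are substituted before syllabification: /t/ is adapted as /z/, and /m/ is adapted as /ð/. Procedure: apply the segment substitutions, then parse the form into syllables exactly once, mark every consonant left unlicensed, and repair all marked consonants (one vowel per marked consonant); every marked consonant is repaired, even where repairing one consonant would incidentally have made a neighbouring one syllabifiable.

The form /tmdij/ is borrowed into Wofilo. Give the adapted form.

ziðidiji

Substitution: /t/ → /z/, /m/ → /ð/, giving /zðdij/.
Under (C)V, the unsyllabifiable consonants are /z/, /ð/, /j/ (no codas are permitted; onsets are limited to one consonant).
Each unlicensed consonant becomes the onset of a new syllable: /z/ → /zi/, /ð/ → /ði/, /j/ → /ji/.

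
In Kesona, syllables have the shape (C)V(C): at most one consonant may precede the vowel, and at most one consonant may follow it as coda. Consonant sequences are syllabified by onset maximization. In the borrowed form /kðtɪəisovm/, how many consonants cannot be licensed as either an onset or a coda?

3

Syllabifying with onset maximization leaves /k/, /ð/, /m/ stranded (at most one coda consonant is licensed; onsets are limited to one consonant).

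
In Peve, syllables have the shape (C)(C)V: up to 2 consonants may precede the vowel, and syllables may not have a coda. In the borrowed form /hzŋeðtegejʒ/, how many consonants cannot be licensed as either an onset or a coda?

3

Under (C)(C)V, the unsyllabifiable consonants are /h/, /j/, /ʒ/ (no codas are permitted; onsets may contain at most 2 consonants).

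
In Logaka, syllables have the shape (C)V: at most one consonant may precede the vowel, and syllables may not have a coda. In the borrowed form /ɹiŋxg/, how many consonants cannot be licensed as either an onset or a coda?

3

Syllabifying with onset maximization leaves /ŋ/, /x/, /g/ stranded (no codas are permitted; onsets are limited to one consonant).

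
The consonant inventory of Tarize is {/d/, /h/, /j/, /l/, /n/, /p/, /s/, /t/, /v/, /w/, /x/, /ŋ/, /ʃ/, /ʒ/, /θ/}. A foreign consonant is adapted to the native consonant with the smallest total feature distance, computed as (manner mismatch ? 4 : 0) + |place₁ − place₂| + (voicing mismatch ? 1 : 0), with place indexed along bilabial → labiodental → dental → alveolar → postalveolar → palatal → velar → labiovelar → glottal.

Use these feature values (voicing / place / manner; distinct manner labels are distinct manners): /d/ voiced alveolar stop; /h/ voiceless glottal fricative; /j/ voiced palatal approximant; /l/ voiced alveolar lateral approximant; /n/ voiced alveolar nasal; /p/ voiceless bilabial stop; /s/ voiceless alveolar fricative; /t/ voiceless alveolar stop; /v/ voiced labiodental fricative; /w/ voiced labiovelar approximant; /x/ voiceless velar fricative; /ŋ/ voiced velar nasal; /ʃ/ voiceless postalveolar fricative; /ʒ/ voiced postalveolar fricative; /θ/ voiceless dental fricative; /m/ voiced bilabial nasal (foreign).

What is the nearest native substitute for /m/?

n

/n/ is closest: same manner (nasal), place distance 3 (bilabial→alveolar), same voicing; total 3. Next closest is /p/ at distance 5.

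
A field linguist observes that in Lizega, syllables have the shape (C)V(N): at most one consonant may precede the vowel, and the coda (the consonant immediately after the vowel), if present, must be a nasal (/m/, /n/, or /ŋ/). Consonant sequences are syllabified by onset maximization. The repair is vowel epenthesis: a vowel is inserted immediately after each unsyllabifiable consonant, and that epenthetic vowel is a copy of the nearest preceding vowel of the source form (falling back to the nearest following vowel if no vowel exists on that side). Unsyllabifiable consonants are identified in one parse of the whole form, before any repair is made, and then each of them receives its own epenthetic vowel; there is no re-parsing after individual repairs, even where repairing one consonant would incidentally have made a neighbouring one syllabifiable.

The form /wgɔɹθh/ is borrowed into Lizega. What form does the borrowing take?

The consonants /w/, /ɹ/, /θ/, /h/ cannot be parsed into a legal (C)V(N) syllable (only a nasal (/m/, /n/, or /ŋ/) is licensed in coda position; onsets are limited to one consonant).
Inserting the epenthetic vowel yields /w/ → /wɔ/, /ɹ/ → /ɹɔ/, /θ/ → /θɔ/, /h/ → /hɔ/.

wɔgɔɹɔθɔhɔ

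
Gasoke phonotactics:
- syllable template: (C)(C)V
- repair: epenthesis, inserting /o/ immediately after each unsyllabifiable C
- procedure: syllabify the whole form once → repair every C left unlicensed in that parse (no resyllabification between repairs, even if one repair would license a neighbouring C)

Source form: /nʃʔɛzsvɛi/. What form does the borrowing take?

The consonants /n/, /z/ cannot be parsed into a legal (C)(C)V syllable (no codas are permitted; onsets may contain at most 2 consonants).
Inserting the epenthetic vowel yields /n/ → /no/, /z/ → /zo/.

noʃʔɛzosvɛi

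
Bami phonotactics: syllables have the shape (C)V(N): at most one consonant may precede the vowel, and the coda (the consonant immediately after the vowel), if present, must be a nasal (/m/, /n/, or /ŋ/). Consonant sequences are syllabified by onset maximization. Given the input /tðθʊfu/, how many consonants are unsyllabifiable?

Under (C)V(N), the unsyllabifiable consonants are /t/, /ð/ (only a nasal (/m/, /n/, or /ŋ/) is licensed in coda position; onsets are limited to one consonant).

2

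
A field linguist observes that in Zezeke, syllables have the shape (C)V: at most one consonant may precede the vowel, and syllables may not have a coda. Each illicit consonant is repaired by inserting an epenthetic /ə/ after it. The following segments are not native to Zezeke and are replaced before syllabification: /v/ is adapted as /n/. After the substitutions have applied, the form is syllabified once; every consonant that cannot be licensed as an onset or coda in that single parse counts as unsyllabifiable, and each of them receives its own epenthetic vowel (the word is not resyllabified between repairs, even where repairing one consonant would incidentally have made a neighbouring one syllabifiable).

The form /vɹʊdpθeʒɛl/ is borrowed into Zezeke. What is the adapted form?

Substitution: /v/ → /n/, giving /nɹʊdpθeʒɛl/.
Syllabifying with onset maximization leaves /n/, /d/, /p/, /l/ stranded (no codas are permitted; onsets are limited to one consonant).
Each unlicensed consonant becomes the onset of a new syllable: /n/ → /nə/, /d/ → /də/, /p/ → /pə/, /l/ → /lə/.

nəɹʊdəpəθeʒɛlə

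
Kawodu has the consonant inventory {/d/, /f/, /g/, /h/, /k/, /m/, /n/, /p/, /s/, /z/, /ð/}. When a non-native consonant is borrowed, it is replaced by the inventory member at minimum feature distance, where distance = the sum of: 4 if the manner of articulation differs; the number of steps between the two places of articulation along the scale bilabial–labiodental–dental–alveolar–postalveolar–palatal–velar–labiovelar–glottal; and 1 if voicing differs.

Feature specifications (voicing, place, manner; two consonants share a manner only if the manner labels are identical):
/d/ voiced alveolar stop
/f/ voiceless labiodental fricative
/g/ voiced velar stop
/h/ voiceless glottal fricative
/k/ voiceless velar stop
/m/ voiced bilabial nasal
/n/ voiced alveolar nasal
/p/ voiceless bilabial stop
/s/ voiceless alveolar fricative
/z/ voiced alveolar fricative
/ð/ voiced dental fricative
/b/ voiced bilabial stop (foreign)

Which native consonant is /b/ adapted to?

p

/p/ is closest: same manner (stop), place distance 0 (bilabial→bilabial), voicing differs (+1); total 1. Next closest is /d/ at distance 3.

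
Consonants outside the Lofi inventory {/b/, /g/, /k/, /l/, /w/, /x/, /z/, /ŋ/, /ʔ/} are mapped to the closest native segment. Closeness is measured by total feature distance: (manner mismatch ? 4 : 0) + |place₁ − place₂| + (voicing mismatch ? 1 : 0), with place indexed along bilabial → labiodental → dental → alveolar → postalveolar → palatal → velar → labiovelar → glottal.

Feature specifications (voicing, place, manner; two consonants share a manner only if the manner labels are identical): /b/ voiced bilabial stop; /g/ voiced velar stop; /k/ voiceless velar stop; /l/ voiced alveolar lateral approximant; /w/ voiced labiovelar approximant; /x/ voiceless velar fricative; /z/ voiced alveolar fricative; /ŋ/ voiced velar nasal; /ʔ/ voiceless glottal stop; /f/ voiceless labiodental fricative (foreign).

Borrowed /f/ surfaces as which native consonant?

z

/z/ is closest: same manner (fricative), place distance 2 (labiodental→alveolar), voicing differs (+1); total 3. Next closest is /x/ at distance 5.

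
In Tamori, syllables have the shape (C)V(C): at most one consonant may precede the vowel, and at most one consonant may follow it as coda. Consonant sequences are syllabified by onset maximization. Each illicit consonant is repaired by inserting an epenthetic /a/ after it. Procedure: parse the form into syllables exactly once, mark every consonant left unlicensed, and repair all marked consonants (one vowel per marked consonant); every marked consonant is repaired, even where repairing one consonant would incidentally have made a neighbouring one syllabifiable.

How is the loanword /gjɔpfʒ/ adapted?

Under (C)V(C), the unsyllabifiable consonants are /g/, /f/, /ʒ/ (at most one coda consonant is licensed; onsets are limited to one consonant).
Each unlicensed consonant becomes the onset of a new syllable: /g/ → /ga/, /f/ → /fa/, /ʒ/ → /ʒa/.

gajɔpfaʒa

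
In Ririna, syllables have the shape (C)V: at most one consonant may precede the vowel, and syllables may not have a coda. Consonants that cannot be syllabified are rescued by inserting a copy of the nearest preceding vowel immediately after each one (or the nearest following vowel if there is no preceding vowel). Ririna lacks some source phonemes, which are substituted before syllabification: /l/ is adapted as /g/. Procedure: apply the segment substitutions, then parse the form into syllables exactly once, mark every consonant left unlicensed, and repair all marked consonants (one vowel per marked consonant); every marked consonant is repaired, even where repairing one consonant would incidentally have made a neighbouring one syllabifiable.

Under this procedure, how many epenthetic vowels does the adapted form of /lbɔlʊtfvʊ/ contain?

After substitution the input is /gbɔgʊtfvʊ/.
The unsyllabifiable consonants are /g/, /t/, /f/; each receives one epenthetic vowel.

3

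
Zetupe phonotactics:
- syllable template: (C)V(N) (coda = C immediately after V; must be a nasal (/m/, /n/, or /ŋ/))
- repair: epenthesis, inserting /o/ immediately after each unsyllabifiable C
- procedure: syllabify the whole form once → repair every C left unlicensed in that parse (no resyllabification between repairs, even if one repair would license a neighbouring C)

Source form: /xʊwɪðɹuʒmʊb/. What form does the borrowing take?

Under (C)V(N), the unsyllabifiable consonants are /ð/, /ʒ/, /b/ (only a nasal (/m/, /n/, or /ŋ/) is licensed in coda position; onsets are limited to one consonant).
Inserting the epenthetic vowel yields /ð/ → /ðo/, /ʒ/ → /ʒo/, /b/ → /bo/.

xʊwɪðoɹuʒomʊbo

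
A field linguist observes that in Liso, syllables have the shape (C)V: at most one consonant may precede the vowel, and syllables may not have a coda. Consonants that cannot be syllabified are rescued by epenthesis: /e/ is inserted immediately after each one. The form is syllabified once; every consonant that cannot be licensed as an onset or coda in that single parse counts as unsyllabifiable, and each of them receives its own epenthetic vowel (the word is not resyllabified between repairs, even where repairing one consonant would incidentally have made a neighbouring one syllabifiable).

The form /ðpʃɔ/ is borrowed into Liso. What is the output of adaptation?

ðepeʃɔ

The consonants /ð/, /p/ cannot be parsed into a legal (C)V syllable (no codas are permitted; onsets are limited to one consonant).
Each unlicensed consonant becomes the onset of a new syllable: /ð/ → /ðe/, /p/ → /pe/.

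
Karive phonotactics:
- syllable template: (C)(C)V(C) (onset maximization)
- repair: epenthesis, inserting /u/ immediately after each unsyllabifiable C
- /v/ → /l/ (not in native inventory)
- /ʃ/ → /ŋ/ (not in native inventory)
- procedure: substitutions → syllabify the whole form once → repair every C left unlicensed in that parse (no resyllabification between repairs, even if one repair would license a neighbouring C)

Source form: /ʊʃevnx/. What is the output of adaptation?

Substitution: /ʃ/ → /ŋ/, /v/ → /l/, giving /ʊŋelnx/.
Under (C)(C)V(C), the unsyllabifiable consonants are /n/, /x/ (at most one coda consonant is licensed; onsets may contain at most 2 consonants).
Inserting the epenthetic vowel yields /n/ → /nu/, /x/ → /xu/.

ʊŋelnuxu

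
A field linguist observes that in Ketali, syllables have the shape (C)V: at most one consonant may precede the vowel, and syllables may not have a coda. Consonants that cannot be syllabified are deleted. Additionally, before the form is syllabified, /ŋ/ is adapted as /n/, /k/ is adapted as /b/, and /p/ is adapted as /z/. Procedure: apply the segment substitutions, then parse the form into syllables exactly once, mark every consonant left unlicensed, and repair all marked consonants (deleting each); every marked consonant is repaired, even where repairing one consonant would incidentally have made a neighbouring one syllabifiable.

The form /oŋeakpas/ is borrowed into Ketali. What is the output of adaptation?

Substitution: /ŋ/ → /n/, /k/ → /b/, /p/ → /z/, giving /oneabzas/.
The consonants /b/, /s/ cannot be parsed into a legal (C)V syllable (no codas are permitted; onsets are limited to one consonant).
Deletion applies to /b/, /s/.

oneaza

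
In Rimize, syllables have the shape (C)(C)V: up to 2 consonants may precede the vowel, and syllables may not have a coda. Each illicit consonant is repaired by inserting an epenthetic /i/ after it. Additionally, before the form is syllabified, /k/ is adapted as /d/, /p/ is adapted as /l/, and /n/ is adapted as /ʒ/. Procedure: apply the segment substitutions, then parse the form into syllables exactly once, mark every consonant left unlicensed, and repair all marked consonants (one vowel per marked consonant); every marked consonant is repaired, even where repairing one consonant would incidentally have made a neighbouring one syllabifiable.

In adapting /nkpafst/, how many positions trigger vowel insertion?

4

After substitution the input is /ʒdlafst/.
The unsyllabifiable consonants are /ʒ/, /f/, /s/, /t/; each receives one epenthetic vowel.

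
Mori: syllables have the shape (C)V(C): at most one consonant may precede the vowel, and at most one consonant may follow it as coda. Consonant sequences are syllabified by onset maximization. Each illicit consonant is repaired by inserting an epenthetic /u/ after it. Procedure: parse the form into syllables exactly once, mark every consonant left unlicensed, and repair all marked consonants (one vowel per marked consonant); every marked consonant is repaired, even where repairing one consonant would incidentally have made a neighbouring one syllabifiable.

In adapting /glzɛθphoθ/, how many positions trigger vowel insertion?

3

The unsyllabifiable consonants are /g/, /l/, /p/; each receives one epenthetic vowel.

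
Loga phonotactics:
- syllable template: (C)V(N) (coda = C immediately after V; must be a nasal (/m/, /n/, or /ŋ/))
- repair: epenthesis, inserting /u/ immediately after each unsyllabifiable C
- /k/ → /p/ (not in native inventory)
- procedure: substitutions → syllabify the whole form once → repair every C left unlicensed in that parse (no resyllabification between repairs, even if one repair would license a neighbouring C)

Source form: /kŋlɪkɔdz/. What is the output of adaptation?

puŋulɪpɔduzu

Substitution: /k/ → /p/, giving /pŋlɪpɔdz/.
Syllabifying with onset maximization leaves /p/, /ŋ/, /d/, /z/ stranded (only a nasal (/m/, /n/, or /ŋ/) is licensed in coda position; onsets are limited to one consonant).
Each unlicensed consonant becomes the onset of a new syllable: /p/ → /pu/, /ŋ/ → /ŋu/, /d/ → /du/, /z/ → /zu/.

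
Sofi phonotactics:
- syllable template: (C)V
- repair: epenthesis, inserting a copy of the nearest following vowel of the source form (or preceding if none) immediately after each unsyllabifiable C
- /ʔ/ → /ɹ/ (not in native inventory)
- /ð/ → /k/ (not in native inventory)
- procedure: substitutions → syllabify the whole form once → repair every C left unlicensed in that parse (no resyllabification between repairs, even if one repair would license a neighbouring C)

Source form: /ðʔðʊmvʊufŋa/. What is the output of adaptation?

kʊɹʊkʊmʊvʊufaŋa

Substitution: /ð/ → /k/, /ʔ/ → /ɹ/, giving /kɹkʊmvʊufŋa/.
The consonants /k/, /ɹ/, /m/, /f/ cannot be parsed into a legal (C)V syllable (no codas are permitted; onsets are limited to one consonant).
Epenthesis after each stranded consonant: /k/ → /kʊ/, /ɹ/ → /ɹʊ/, /m/ → /mʊ/, /f/ → /fa/.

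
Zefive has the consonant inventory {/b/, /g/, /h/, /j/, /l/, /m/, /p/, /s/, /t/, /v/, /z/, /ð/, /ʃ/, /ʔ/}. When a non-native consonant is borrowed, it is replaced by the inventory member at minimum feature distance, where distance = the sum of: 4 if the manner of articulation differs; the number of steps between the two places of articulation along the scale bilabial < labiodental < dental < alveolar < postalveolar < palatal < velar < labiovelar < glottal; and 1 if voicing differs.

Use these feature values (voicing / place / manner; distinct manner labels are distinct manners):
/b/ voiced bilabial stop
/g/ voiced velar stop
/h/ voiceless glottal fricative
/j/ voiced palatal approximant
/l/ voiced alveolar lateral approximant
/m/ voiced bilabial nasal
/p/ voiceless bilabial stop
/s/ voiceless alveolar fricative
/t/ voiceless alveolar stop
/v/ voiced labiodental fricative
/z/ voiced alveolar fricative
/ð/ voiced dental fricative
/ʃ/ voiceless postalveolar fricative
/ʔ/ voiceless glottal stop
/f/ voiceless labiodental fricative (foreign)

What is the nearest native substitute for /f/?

/v/ is closest: same manner (fricative), place distance 0 (labiodental→labiodental), voicing differs (+1); total 1. Next closest is /s/ at distance 2.

v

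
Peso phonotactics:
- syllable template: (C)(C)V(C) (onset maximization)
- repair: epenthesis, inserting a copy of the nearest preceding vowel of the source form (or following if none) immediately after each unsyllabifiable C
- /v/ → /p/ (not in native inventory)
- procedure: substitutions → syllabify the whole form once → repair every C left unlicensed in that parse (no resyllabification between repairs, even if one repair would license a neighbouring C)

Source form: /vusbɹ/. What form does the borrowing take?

pusbuɹu

Substitution: /v/ → /p/, giving /pusbɹ/.
The consonants /b/, /ɹ/ cannot be parsed into a legal (C)(C)V(C) syllable (at most one coda consonant is licensed; onsets may contain at most 2 consonants).
Epenthesis after each stranded consonant: /b/ → /bu/, /ɹ/ → /ɹu/.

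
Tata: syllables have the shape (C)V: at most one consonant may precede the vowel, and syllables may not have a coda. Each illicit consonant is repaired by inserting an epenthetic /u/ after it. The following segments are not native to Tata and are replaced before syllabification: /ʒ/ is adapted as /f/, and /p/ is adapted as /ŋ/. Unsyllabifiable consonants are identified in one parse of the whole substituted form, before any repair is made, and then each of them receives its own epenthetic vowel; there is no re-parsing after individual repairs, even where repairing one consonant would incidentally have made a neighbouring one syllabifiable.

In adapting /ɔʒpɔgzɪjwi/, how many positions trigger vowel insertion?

After substitution the input is /ɔfŋɔgzɪjwi/.
The unsyllabifiable consonants are /f/, /g/, /j/; each receives one epenthetic vowel.

3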